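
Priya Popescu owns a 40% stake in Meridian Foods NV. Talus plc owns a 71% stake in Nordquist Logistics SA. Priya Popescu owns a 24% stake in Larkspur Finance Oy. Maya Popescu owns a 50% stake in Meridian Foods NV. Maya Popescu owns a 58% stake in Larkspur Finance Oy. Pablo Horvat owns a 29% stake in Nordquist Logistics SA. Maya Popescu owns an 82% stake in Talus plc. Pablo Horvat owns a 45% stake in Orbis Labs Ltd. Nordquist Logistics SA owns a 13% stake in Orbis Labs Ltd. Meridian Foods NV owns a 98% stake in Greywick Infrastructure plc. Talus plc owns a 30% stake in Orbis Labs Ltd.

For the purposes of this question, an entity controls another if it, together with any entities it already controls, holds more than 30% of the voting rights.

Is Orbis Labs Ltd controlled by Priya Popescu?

Priya holds 40% of Meridian, so Priya controls Meridian.
Meridian holds 98% of Greywick, so Priya controls Greywick.
Neither Priya nor any entity Priya controls holds any voting interest in Orbis.
So Priya does not control Orbis.

No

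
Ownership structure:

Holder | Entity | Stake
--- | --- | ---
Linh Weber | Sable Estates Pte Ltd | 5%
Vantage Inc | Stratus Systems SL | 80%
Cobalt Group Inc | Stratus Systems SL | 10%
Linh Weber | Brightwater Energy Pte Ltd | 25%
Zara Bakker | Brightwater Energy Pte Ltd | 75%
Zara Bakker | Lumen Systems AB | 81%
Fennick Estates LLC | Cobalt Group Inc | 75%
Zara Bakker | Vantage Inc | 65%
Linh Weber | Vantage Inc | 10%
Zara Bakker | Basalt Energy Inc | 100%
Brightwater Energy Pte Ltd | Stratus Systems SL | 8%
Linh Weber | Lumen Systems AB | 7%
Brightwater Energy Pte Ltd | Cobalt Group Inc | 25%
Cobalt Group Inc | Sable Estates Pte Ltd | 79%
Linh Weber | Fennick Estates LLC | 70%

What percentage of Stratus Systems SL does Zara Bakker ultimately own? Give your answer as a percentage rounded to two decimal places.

Zara reaches Stratus along 3 paths.
Via Vantage: 65% × 80% = 52%.
Via Brightwater → Cobalt: 75% × 25% × 10% = 1.875%.
Via Brightwater: 75% × 8% = 6%.
Total: 52% + 1.875% + 6% = 59.875%.
Rounded: 59.88%.

59.88%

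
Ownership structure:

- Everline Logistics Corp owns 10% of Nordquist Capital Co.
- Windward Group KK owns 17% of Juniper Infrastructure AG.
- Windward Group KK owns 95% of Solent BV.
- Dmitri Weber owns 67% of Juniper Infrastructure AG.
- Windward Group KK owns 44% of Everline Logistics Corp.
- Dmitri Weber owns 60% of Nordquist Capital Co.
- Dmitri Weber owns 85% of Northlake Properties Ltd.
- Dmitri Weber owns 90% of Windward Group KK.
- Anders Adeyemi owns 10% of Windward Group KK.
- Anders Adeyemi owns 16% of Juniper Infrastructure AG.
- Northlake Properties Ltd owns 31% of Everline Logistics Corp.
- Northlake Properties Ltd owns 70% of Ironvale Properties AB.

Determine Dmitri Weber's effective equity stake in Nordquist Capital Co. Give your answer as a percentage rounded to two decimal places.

66.60%

Dmitri reaches Nordquist along 3 paths.
Direct stake: 60% = 60%.
Via Windward → Everline: 90% × 44% × 10% = 3.96%.
Via Northlake → Everline: 85% × 31% × 10% = 2.635%.
Total: 60% + 3.96% + 2.635% = 66.595%.
Rounded: 66.60%.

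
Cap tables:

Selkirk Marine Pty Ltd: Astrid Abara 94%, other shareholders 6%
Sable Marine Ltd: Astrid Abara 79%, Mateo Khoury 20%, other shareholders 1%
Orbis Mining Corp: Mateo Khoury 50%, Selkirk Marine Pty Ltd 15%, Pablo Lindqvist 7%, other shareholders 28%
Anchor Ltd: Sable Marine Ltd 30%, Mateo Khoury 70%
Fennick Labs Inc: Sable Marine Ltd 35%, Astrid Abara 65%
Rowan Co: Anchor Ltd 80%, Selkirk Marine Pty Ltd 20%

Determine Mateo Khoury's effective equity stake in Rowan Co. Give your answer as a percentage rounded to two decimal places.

Mateo reaches Rowan along 2 paths.
Via Sable → Anchor: 20% × 30% × 80% = 4.8%.
Via Anchor: 70% × 80% = 56%.
Total: 4.8% + 56% = 60.8%.
Rounded: 60.80%.

60.80%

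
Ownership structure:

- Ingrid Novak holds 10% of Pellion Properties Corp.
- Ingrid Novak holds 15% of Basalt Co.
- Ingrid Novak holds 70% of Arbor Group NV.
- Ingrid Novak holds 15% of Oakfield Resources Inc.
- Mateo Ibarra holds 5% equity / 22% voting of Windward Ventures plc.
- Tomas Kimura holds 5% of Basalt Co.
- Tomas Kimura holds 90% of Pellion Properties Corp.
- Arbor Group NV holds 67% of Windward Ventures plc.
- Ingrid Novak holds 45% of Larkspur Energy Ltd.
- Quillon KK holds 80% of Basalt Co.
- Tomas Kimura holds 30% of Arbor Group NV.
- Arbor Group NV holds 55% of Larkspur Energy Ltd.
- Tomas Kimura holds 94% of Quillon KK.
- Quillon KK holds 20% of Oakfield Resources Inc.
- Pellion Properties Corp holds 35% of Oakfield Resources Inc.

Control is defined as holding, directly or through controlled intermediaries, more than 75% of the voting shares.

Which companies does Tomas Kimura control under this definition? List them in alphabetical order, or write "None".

Basalt Co, Pellion Properties Corp, Quillon KK

Tomas holds 90% of Pellion, so Tomas controls Pellion.
Tomas holds 94% of Quillon, so Tomas controls Quillon.
Quillon and Tomas together hold 80% + 5% = 85% of Basalt, so Tomas controls Basalt.
No other company's threshold is met.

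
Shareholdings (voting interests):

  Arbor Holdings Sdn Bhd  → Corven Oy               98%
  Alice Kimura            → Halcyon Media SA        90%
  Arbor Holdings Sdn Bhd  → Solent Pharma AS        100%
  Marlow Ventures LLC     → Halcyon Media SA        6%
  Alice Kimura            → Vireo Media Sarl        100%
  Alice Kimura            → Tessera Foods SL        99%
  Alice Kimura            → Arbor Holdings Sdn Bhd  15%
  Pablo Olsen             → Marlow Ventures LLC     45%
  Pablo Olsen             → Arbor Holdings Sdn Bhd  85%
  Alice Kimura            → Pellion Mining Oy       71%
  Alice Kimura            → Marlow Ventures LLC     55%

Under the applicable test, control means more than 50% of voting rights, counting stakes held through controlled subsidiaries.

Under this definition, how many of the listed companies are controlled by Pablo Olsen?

Pablo holds 85% of Arbor, so Pablo controls Arbor.
Arbor holds 100% of Solent, so Pablo controls Solent.
Arbor holds 98% of Corven, so Pablo controls Corven.
No other company's threshold is met.
Pablo controls 3 companies.

3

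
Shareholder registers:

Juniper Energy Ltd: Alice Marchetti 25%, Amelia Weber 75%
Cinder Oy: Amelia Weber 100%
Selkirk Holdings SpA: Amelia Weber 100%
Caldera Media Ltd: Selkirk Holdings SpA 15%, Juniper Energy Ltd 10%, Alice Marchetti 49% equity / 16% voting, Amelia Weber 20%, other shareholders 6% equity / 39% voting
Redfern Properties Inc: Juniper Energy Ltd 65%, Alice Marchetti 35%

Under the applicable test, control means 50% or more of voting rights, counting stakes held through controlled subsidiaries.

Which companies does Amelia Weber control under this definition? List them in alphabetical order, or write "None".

Cinder Oy, Juniper Energy Ltd, Redfern Properties Inc, Selkirk Holdings SpA

Amelia holds 75% of Juniper, so Amelia controls Juniper.
Amelia holds 100% of Cinder, so Amelia controls Cinder.
Amelia holds 100% of Selkirk, so Amelia controls Selkirk.
Juniper holds 65% of Redfern, so Amelia controls Redfern.
No other company's threshold is met.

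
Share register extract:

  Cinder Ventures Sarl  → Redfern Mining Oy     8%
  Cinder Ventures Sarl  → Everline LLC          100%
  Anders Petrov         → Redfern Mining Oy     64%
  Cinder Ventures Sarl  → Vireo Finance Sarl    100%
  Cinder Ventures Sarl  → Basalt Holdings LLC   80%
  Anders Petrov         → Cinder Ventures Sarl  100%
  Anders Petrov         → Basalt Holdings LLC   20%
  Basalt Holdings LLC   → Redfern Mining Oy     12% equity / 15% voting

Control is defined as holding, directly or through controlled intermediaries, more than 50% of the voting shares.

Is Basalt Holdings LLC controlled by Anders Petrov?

Yes

Anders holds 100% of Cinder, so Anders controls Cinder.
Anders and Cinder together hold 20% + 80% = 100% of Basalt, so Anders controls Basalt.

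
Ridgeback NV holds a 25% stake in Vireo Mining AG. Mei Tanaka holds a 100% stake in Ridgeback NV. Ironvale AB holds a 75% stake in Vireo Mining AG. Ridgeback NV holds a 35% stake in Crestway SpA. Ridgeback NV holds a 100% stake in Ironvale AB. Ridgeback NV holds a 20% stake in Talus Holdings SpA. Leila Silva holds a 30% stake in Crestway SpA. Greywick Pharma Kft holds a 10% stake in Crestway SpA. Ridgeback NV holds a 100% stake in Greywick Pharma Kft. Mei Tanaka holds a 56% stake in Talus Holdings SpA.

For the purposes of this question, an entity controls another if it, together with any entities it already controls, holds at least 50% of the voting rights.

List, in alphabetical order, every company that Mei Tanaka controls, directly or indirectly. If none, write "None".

Greywick Pharma Kft, Ironvale AB, Ridgeback NV, Talus Holdings SpA, Vireo Mining AG

Mei holds 100% of Ridgeback, so Mei controls Ridgeback.
Ridgeback holds 100% of Greywick, so Mei controls Greywick.
Mei and Ridgeback together hold 56% + 20% = 76% of Talus, so Mei controls Talus.
Ridgeback holds 100% of Ironvale, so Mei controls Ironvale.
Ironvale and Ridgeback together hold 75% + 25% = 100% of Vireo, so Mei controls Vireo.
No other company's threshold is met.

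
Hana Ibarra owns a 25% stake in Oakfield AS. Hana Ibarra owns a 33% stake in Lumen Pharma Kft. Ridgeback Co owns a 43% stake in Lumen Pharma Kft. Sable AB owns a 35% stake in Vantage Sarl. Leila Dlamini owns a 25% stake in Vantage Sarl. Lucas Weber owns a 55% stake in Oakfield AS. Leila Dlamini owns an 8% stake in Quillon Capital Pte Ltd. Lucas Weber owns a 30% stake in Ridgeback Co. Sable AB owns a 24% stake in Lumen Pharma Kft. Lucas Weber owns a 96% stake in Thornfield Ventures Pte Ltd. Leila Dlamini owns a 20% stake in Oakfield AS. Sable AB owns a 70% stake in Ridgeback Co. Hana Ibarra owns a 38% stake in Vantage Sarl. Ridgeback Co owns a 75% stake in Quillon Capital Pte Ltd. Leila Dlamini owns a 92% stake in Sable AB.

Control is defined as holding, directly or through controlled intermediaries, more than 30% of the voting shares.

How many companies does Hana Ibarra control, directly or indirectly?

Hana holds 33% of Lumen, so Hana controls Lumen.
Hana holds 38% of Vantage, so Hana controls Vantage.
No other company's threshold is met.
Hana controls 2 companies.

2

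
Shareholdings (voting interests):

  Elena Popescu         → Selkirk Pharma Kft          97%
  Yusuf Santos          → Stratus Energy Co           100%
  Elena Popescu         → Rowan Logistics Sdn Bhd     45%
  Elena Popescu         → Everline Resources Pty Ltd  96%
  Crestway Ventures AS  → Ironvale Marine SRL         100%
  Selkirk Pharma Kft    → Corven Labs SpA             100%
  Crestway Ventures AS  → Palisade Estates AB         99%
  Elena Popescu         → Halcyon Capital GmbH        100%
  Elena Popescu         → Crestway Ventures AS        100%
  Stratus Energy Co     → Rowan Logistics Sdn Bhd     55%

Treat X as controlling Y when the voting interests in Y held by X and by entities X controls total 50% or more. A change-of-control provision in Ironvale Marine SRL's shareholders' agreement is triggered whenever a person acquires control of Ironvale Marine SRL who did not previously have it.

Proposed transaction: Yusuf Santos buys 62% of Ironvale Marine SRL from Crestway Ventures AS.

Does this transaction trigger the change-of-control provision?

Yes

The purchase adds only to Yusuf's holdings (Crestway's stake shrinks), so Yusuf is the only person who could newly come to control Ironvale.
Yusuf holds 100% of Stratus, so Yusuf controls Stratus.
Stratus holds 55% of Rowan, so Yusuf controls Rowan.
Neither Yusuf nor any entity Yusuf controls holds any voting interest in Ironvale.
So before the transaction, Yusuf does not control Ironvale.
After the purchase, Yusuf holds 62% of Ironvale directly, and Crestway's stake falls to 38%.
Yusuf holds 62% of Ironvale, so Yusuf controls Ironvale.
Yusuf did not control Ironvale before and does after, so the clause is triggered.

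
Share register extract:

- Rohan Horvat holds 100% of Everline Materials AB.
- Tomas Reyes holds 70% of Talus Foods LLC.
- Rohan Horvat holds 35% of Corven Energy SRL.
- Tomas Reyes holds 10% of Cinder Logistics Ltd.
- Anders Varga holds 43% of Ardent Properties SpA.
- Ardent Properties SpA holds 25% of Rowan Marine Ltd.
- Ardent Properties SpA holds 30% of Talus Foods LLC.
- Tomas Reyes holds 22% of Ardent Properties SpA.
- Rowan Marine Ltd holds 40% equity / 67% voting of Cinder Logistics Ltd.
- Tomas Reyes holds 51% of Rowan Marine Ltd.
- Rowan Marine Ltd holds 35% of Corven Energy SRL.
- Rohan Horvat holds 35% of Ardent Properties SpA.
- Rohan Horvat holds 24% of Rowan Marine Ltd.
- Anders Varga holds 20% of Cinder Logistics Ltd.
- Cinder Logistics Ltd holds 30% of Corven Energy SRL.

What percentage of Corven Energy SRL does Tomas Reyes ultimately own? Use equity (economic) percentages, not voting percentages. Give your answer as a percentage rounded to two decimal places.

Tomas reaches Corven along 5 paths.
Via Cinder: 10% × 30% = 3%.
Via Ardent → Rowan → Cinder: 22% × 25% × 40% × 30% = 0.66%.
Via Rowan → Cinder: 51% × 40% × 30% = 6.12%.
Via Ardent → Rowan: 22% × 25% × 35% = 1.925%.
Via Rowan: 51% × 35% = 17.85%.
Total: 3% + 0.66% + 6.12% + 1.925% + 17.85% = 29.555%.
Rounded: 29.56%.

29.56%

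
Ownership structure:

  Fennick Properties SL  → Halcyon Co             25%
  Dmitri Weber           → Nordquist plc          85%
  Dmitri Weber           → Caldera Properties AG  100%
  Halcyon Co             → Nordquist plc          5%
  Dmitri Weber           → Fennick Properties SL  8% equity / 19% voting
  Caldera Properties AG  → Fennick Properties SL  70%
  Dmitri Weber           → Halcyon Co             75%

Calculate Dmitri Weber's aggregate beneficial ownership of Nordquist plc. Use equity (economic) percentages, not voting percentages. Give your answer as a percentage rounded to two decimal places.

89.73%

Dmitri reaches Nordquist along 4 paths.
Via Fennick → Halcyon: 8% × 25% × 5% = 0.1%.
Via Caldera → Fennick → Halcyon: 100% × 70% × 25% × 5% = 0.875%.
Via Halcyon: 75% × 5% = 3.75%.
Direct stake: 85% = 85%.
Total: 0.1% + 0.875% + 3.75% + 85% = 89.725%.
Rounded: 89.73%.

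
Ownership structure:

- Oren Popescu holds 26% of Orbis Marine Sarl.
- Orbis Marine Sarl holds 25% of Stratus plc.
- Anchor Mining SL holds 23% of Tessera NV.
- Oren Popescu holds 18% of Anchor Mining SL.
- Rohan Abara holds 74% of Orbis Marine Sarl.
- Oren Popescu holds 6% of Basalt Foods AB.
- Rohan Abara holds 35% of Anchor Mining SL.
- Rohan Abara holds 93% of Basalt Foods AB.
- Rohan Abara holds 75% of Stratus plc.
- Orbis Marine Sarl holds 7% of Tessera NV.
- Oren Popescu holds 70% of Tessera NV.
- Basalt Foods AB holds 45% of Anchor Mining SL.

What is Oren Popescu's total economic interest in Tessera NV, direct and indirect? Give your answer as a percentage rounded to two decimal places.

76.58%

Oren reaches Tessera along 4 paths.
Via Anchor: 18% × 23% = 4.14%.
Via Basalt → Anchor: 6% × 45% × 23% = 0.621%.
Direct stake: 70% = 70%.
Via Orbis: 26% × 7% = 1.82%.
Total: 4.14% + 0.621% + 70% + 1.82% = 76.581%.
Rounded: 76.58%.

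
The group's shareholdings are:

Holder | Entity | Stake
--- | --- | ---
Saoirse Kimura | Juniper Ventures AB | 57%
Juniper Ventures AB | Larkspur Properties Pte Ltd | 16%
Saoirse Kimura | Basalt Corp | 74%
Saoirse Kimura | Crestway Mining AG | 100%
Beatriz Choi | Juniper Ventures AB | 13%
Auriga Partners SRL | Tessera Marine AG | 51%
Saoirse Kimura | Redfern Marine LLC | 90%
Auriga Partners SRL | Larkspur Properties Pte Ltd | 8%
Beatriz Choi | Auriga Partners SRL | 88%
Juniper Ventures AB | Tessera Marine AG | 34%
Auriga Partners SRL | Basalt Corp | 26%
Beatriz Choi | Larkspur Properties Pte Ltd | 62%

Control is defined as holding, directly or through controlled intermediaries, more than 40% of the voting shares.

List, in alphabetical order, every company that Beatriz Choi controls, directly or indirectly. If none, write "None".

Auriga Partners SRL, Larkspur Properties Pte Ltd, Tessera Marine AG

Beatriz holds 88% of Auriga, so Beatriz controls Auriga.
Auriga holds 51% of Tessera, so Beatriz controls Tessera.
Auriga and Beatriz together hold 8% + 62% = 70% of Larkspur, so Beatriz controls Larkspur.
No other company's threshold is met.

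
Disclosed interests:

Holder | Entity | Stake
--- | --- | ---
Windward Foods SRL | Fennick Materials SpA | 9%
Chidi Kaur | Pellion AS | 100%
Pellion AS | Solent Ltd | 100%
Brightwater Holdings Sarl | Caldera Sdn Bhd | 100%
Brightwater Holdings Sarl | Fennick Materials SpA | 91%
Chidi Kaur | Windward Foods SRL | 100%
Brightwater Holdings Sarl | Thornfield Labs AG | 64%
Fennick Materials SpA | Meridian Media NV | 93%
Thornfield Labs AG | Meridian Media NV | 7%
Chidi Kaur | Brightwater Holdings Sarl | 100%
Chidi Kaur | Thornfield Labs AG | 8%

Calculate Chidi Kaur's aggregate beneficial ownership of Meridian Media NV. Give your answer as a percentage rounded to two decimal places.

Chidi reaches Meridian along 4 paths.
Via Brightwater → Fennick: 100% × 91% × 93% = 84.63%.
Via Windward → Fennick: 100% × 9% × 93% = 8.37%.
Via Brightwater → Thornfield: 100% × 64% × 7% = 4.48%.
Via Thornfield: 8% × 7% = 0.56%.
Total: 84.63% + 8.37% + 4.48% + 0.56% = 98.04%.

98.04%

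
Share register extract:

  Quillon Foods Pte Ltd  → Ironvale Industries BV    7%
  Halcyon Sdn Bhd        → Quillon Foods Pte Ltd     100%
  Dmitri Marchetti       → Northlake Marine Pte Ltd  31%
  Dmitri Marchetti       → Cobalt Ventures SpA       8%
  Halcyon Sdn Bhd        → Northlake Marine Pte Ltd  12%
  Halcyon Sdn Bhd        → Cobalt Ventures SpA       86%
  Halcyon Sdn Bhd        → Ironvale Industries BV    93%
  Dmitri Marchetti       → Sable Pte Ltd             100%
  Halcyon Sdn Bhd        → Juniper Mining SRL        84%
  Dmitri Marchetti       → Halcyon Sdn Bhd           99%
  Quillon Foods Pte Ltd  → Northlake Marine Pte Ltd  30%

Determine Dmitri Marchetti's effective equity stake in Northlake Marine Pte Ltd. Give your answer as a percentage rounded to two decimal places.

Dmitri reaches Northlake along 3 paths.
Direct stake: 31% = 31%.
Via Halcyon → Quillon: 99% × 100% × 30% = 29.7%.
Via Halcyon: 99% × 12% = 11.88%.
Total: 31% + 29.7% + 11.88% = 72.58%.

72.58%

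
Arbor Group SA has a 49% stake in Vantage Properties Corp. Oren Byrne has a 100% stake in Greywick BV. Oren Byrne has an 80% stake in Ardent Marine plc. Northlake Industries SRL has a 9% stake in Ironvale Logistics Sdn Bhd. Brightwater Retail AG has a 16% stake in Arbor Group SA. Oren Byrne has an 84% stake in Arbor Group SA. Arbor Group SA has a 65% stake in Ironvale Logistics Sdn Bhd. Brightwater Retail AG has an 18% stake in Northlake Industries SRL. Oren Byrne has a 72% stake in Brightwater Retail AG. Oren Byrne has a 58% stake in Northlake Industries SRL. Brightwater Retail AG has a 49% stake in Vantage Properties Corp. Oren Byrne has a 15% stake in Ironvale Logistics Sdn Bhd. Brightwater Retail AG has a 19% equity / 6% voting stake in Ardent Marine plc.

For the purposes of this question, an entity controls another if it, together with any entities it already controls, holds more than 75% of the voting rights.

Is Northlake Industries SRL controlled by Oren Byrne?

Oren holds 100% of Greywick, so Oren controls Greywick.
Oren holds 84% of Arbor, so Oren controls Arbor.
Oren holds 80% of Ardent, so Oren controls Ardent.
Arbor and Oren together hold 65% + 15% = 80% of Ironvale, so Oren controls Ironvale.
In Northlake, Oren's side holds only 58%, not > 75%.
So Oren does not control Northlake.

No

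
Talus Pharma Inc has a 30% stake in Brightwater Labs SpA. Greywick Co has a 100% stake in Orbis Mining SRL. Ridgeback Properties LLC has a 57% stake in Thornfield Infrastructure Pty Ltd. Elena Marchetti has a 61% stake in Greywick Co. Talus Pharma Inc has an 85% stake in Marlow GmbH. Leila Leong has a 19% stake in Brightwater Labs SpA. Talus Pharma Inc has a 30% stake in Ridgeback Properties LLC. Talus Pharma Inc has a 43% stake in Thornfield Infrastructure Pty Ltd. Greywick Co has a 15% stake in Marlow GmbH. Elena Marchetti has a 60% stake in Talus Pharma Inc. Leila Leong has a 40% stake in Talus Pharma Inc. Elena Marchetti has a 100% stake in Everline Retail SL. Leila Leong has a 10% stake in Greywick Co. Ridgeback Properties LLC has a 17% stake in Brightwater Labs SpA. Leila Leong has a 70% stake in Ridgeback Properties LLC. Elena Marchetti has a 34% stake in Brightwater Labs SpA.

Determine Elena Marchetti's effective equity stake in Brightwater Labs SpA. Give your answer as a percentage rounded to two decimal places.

55.06%

Elena reaches Brightwater along 3 paths.
Via Talus: 60% × 30% = 18%.
Direct stake: 34% = 34%.
Via Talus → Ridgeback: 60% × 30% × 17% = 3.06%.
Total: 18% + 34% + 3.06% = 55.06%.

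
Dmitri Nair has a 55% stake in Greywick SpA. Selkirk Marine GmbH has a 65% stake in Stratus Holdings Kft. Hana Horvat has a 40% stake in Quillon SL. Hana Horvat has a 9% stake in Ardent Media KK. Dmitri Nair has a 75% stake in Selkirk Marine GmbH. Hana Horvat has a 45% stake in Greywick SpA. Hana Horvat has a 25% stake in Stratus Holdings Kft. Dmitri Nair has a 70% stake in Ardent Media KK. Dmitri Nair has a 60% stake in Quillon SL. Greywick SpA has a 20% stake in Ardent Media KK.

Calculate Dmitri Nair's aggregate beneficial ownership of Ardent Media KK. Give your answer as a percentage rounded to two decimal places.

81.00%

Dmitri reaches Ardent along 2 paths.
Via Greywick: 55% × 20% = 11%.
Direct stake: 70% = 70%.
Total: 11% + 70% = 81%.
Rounded: 81.00%.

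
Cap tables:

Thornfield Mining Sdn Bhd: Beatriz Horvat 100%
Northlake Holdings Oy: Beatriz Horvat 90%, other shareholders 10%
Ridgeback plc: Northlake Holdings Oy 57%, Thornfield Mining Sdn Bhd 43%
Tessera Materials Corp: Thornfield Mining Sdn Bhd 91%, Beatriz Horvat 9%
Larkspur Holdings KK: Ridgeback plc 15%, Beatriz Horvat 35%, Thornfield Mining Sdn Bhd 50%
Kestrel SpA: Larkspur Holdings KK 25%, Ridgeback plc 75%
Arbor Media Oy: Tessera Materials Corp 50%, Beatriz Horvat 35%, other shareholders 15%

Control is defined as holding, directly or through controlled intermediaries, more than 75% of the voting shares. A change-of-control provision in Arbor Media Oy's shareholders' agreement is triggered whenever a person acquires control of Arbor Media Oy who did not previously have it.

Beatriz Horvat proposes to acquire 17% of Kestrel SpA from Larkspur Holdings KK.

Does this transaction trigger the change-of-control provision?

The purchase adds only to Beatriz's holdings (Larkspur's stake shrinks), so Beatriz is the only person who could newly come to control Arbor.
Beatriz holds 100% of Thornfield, so Beatriz controls Thornfield.
Thornfield and Beatriz together hold 91% + 9% = 100% of Tessera, so Beatriz controls Tessera.
Tessera and Beatriz together hold 50% + 35% = 85% of Arbor, so Beatriz controls Arbor.
So Beatriz already controls Arbor before the transaction.
After the purchase, Beatriz holds 17% of Kestrel directly, and Larkspur's stake falls to 8%.
Beatriz controlled Arbor already, so this is not a new person acquiring control; every other person's position is unchanged or reduced.
No new person acquires control, so the clause is not triggered.

No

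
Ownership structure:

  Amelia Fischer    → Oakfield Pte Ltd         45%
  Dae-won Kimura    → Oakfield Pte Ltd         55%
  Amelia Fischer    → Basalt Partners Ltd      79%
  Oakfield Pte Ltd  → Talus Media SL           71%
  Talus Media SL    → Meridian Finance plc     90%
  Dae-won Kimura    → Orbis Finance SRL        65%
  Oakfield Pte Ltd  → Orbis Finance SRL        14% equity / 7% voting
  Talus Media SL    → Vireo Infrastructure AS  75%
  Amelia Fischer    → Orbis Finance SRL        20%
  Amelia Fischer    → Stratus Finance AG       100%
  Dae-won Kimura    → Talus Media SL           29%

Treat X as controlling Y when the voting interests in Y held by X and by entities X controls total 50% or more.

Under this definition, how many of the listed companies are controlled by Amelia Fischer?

2

Amelia holds 100% of Stratus, so Amelia controls Stratus.
Amelia holds 79% of Basalt, so Amelia controls Basalt.
No other company's threshold is met.
Amelia controls 2 companies.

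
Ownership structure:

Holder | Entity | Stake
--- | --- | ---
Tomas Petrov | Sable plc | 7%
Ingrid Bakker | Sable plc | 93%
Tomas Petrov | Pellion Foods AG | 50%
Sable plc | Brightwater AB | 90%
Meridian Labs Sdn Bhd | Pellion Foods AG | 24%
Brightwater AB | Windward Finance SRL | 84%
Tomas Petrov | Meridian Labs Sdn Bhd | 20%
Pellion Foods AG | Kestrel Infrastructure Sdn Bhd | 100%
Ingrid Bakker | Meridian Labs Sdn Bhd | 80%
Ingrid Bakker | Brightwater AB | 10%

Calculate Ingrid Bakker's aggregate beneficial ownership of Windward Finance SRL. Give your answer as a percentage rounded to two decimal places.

Ingrid reaches Windward along 2 paths.
Via Sable → Brightwater: 93% × 90% × 84% = 70.308%.
Via Brightwater: 10% × 84% = 8.4%.
Total: 70.308% + 8.4% = 78.708%.
Rounded: 78.71%.

78.71%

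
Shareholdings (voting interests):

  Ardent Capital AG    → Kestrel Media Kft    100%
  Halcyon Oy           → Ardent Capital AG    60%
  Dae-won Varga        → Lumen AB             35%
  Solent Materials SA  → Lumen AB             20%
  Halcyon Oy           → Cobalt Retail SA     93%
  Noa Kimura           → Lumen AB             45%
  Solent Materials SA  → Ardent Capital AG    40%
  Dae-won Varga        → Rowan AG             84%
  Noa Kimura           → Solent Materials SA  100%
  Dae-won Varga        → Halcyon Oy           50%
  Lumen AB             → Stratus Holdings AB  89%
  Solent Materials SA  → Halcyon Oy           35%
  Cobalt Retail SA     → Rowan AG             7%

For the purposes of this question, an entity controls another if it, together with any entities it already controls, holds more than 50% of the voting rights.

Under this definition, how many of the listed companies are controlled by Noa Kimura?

Noa holds 100% of Solent, so Noa controls Solent.
Solent and Noa together hold 20% + 45% = 65% of Lumen, so Noa controls Lumen.
Lumen holds 89% of Stratus, so Noa controls Stratus.
No other company's threshold is met.
Noa controls 3 companies.

3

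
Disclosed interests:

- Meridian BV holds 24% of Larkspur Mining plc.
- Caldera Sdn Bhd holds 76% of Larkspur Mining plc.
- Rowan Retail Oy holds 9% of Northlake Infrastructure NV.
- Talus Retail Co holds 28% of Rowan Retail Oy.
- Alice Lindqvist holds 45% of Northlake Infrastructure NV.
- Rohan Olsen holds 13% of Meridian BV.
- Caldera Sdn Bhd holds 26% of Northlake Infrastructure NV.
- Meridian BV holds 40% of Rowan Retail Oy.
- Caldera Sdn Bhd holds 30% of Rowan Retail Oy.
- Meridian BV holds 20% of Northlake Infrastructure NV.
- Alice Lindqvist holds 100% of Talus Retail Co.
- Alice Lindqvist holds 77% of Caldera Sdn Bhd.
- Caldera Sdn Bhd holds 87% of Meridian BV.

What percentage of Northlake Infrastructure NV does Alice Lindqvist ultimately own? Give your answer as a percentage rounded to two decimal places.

Alice reaches Northlake along 6 paths.
Via Caldera → Meridian: 77% × 87% × 20% = 13.398%.
Direct stake: 45% = 45%.
Via Caldera: 77% × 26% = 20.02%.
Via Talus → Rowan: 100% × 28% × 9% = 2.52%.
Via Caldera → Meridian → Rowan: 77% × 87% × 40% × 9% = 2.41164%.
Via Caldera → Rowan: 77% × 30% × 9% = 2.079%.
Total: 13.398% + 45% + 20.02% + 2.52% + 2.41164% + 2.079% = 85.42864%.
Rounded: 85.43%.

85.43%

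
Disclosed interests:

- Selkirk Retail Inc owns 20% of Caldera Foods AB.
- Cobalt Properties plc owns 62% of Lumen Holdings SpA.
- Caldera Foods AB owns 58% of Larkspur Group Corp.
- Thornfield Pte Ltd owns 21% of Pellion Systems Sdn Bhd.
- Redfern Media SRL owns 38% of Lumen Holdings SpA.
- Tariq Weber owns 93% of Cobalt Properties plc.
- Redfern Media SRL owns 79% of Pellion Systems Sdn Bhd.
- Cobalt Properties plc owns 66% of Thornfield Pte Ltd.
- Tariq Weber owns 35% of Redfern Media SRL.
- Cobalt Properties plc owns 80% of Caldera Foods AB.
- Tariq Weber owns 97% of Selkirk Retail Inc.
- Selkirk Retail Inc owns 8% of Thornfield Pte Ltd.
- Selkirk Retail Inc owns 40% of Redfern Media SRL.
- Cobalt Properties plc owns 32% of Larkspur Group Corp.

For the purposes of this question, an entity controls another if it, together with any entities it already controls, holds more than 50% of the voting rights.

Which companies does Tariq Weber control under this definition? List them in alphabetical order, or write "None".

Tariq holds 97% of Selkirk, so Tariq controls Selkirk.
Selkirk and Tariq together hold 40% + 35% = 75% of Redfern, so Tariq controls Redfern.
Tariq holds 93% of Cobalt, so Tariq controls Cobalt.
Cobalt and Redfern together hold 62% + 38% = 100% of Lumen, so Tariq controls Lumen.
Selkirk and Cobalt together hold 8% + 66% = 74% of Thornfield, so Tariq controls Thornfield.
Cobalt and Selkirk together hold 80% + 20% = 100% of Caldera, so Tariq controls Caldera.
Cobalt and Caldera together hold 32% + 58% = 90% of Larkspur, so Tariq controls Larkspur.
Thornfield and Redfern together hold 21% + 79% = 100% of Pellion, so Tariq controls Pellion.

Caldera Foods AB, Cobalt Properties plc, Larkspur Group Corp, Lumen Holdings SpA, Pellion Systems Sdn Bhd, Redfern Media SRL, Selkirk Retail Inc, Thornfield Pte Ltd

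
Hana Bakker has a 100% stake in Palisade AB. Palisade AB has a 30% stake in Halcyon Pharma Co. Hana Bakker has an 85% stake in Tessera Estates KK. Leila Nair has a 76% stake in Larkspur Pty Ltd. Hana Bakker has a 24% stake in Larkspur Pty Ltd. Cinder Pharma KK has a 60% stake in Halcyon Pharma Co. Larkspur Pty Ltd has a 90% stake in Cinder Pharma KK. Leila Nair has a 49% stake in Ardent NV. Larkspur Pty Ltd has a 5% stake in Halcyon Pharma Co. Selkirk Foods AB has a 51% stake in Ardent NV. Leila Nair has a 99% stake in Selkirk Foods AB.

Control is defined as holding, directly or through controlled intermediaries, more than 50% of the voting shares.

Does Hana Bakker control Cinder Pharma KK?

No

Hana holds 85% of Tessera, so Hana controls Tessera.
Hana holds 100% of Palisade, so Hana controls Palisade.
Neither Hana nor any entity Hana controls holds any voting interest in Cinder.
So Hana does not control Cinder.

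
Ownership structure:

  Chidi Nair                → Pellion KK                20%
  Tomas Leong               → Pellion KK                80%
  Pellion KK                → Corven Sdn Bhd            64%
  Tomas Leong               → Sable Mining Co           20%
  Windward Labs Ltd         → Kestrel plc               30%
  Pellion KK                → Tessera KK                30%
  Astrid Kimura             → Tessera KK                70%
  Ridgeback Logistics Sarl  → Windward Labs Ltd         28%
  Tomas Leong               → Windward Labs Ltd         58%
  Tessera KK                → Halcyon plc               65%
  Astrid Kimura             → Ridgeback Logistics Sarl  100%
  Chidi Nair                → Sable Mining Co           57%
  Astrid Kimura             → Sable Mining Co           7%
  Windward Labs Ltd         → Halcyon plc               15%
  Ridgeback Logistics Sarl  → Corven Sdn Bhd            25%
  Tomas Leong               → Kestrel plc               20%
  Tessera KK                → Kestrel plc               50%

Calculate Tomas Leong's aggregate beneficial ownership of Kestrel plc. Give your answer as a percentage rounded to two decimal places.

49.40%

Tomas reaches Kestrel along 3 paths.
Direct stake: 20% = 20%.
Via Pellion → Tessera: 80% × 30% × 50% = 12%.
Via Windward: 58% × 30% = 17.4%.
Total: 20% + 12% + 17.4% = 49.4%.
Rounded: 49.40%.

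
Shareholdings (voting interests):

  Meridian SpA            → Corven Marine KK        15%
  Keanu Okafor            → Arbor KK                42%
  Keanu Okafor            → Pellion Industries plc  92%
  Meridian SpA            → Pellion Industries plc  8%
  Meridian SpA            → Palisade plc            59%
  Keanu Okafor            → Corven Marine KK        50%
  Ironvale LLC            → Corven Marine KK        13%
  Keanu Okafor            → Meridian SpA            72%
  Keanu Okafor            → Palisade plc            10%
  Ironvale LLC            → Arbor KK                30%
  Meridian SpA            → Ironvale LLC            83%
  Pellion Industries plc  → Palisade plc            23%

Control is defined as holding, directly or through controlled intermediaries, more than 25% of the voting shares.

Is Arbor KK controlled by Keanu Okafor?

Yes

Keanu holds 72% of Meridian, so Keanu controls Meridian.
Meridian holds 83% of Ironvale, so Keanu controls Ironvale.
Keanu and Ironvale together hold 42% + 30% = 72% of Arbor, so Keanu controls Arbor.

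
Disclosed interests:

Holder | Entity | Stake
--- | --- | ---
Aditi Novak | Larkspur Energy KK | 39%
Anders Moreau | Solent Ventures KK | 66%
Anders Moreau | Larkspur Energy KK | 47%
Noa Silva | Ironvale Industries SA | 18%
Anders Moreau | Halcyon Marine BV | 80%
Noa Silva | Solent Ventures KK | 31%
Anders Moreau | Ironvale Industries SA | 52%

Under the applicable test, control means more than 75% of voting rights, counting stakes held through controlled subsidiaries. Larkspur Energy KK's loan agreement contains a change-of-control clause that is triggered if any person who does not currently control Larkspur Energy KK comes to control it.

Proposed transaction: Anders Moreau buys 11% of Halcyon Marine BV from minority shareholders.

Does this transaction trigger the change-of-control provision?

No

The purchase changes only Anders's holdings, so Anders is the only person who could newly come to control Larkspur.
Anders holds 80% of Halcyon, so Anders controls Halcyon.
In Larkspur, Anders's side holds only 47%, not > 75%.
So before the transaction, Anders does not control Larkspur.
After the purchase, Anders's direct stake in Halcyon rises to 80% + 11% = 91%.
Anders holds 91% of Halcyon, so Anders controls Halcyon.
After the transaction, Anders's side holds 47% of Larkspur, not > 75%, so Anders still does not control Larkspur.
No new person acquires control, so the clause is not triggered.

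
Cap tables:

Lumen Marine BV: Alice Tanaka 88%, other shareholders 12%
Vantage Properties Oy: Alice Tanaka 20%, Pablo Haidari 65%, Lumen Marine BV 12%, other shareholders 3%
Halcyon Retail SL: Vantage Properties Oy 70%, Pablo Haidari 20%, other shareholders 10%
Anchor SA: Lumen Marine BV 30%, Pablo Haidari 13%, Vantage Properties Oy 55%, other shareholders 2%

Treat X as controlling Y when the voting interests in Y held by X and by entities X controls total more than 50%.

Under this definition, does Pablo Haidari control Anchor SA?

Pablo holds 65% of Vantage, so Pablo controls Vantage.
Pablo and Vantage together hold 13% + 55% = 68% of Anchor, so Pablo controls Anchor.

Yes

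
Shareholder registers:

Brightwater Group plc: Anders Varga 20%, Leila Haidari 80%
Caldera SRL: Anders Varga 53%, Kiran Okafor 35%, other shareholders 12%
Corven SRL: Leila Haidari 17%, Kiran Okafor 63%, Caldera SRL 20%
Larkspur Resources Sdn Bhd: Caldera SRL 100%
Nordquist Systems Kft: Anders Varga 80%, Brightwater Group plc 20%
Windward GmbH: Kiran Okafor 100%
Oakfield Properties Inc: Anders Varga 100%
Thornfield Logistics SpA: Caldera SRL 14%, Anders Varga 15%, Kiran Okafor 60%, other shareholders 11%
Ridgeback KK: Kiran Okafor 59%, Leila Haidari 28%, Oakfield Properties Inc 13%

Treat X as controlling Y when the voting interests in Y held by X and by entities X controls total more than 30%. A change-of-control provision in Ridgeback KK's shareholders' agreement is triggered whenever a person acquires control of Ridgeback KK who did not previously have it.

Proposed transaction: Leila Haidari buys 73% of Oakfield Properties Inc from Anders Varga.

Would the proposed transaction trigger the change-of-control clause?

The purchase adds only to Leila's holdings (Anders's stake shrinks), so Leila is the only person who could newly come to control Ridgeback.
Leila holds 80% of Brightwater, so Leila controls Brightwater.
In Ridgeback, Leila's side holds only 28%, not > 30%.
So before the transaction, Leila does not control Ridgeback.
After the purchase, Leila holds 73% of Oakfield directly, and Anders's stake falls to 27%.
Leila holds 73% of Oakfield, so Leila controls Oakfield.
Leila and Oakfield together hold 28% + 13% = 41% of Ridgeback, so Leila controls Ridgeback.
Leila did not control Ridgeback before and does after, so the clause is triggered.

Yes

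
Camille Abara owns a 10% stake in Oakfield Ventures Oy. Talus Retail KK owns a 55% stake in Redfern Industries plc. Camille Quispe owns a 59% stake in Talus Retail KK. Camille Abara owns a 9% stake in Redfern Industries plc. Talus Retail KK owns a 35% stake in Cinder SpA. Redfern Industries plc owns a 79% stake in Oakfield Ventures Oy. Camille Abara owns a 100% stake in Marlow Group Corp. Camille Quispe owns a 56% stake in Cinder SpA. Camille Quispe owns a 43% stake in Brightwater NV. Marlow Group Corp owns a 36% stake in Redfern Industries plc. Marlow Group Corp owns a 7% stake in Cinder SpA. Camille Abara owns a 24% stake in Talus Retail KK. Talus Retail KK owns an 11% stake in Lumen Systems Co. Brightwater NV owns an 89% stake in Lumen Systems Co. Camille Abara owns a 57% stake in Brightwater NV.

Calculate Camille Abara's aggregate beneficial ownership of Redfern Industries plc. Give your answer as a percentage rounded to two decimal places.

58.20%

Camille Abara reaches Redfern along 3 paths.
Via Talus: 24% × 55% = 13.2%.
Direct stake: 9% = 9%.
Via Marlow: 100% × 36% = 36%.
Total: 13.2% + 9% + 36% = 58.2%.
Rounded: 58.20%.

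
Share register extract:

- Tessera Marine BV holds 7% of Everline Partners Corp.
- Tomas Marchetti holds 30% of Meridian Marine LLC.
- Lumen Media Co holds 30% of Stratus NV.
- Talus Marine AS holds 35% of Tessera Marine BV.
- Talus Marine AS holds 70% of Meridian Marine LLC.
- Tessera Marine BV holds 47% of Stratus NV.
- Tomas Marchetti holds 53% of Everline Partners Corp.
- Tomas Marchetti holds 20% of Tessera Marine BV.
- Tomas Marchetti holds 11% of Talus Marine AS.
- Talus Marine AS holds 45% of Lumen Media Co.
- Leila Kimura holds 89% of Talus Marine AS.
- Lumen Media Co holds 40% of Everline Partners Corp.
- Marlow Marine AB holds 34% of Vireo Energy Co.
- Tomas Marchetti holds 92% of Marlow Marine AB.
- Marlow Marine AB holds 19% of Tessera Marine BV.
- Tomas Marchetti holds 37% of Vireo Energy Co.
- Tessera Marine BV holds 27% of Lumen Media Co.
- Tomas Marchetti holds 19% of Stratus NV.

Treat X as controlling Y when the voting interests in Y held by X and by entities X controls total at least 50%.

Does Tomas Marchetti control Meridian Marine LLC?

No

Tomas holds 92% of Marlow, so Tomas controls Marlow.
Tomas and Marlow together hold 37% + 34% = 71% of Vireo, so Tomas controls Vireo.
Tomas holds 53% of Everline, so Tomas controls Everline.
In Meridian, Tomas's side holds only 30%, not ≥ 50%.
So Tomas does not control Meridian.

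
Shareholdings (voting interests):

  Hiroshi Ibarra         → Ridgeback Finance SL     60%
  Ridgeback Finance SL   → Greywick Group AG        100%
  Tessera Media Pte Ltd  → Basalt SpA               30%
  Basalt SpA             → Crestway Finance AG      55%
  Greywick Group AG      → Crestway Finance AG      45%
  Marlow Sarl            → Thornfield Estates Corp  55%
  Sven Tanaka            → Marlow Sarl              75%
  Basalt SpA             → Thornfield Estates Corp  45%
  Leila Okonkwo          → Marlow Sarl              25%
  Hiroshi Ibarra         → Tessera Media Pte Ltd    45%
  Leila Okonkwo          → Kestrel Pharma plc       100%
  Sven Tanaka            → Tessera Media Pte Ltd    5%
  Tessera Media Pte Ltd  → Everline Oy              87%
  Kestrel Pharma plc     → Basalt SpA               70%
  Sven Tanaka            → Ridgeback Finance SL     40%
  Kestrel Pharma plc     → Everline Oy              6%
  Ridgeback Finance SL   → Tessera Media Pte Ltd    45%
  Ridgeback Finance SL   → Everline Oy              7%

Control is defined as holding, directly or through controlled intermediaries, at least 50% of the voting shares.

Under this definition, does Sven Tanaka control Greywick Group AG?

Sven holds 75% of Marlow, so Sven controls Marlow.
Marlow holds 55% of Thornfield, so Sven controls Thornfield.
Neither Sven nor any entity Sven controls holds any voting interest in Greywick.
So Sven does not control Greywick.

No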